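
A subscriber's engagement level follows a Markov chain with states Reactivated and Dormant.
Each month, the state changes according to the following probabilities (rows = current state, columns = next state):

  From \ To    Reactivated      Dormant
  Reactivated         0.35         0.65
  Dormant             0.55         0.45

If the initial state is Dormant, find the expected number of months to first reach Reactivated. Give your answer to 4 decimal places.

Let t(s) be the expected number of months to first reach Reactivated from state s, with t(Reactivated) = 0. Conditioning on the first month:
t(Dormant) = 1 + 0.45·t(Dormant)
Solving: t(Dormant) = 1.8182.
Expected months from Dormant to Reactivated: 1.8182.

1.8182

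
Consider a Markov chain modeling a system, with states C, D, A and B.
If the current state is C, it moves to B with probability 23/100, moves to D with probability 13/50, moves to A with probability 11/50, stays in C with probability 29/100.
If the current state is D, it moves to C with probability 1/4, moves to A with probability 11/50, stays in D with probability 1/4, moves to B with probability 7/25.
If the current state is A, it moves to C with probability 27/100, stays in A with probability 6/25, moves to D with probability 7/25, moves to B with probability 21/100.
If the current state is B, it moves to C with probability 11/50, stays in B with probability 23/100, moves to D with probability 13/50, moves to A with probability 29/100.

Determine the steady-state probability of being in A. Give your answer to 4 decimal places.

0.2415

Let the stationary distribution be π with π = πP and π_1 + π_2 + π_3 + π_4 = 1.
π_1 = 0.29·π_1 + 0.25·π_2 + 0.27·π_3 + 0.22·π_4
π_2 = 0.26·π_1 + 0.25·π_2 + 0.28·π_3 + 0.26·π_4
π_3 = 0.22·π_1 + 0.22·π_2 + 0.24·π_3 + 0.29·π_4
Solving with the normalization constraint gives π = (0.2580, 0.2622, 0.2415, 0.2383).
So the stationary probability of A is 0.2415.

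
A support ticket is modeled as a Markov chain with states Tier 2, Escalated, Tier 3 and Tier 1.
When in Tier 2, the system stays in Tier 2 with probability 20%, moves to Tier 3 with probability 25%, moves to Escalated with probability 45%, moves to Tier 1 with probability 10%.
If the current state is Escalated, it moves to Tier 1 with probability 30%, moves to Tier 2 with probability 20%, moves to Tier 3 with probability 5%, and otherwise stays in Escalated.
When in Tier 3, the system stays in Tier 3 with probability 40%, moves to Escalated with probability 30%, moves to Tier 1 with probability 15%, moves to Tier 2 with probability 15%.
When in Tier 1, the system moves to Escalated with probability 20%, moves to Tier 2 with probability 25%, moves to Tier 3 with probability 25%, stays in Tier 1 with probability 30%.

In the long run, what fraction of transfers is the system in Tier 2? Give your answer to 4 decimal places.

Let the stationary distribution be π with π = πP and π_1 + π_2 + π_3 + π_4 = 1.
π_1 = 0.2·π_1 + 0.2·π_2 + 0.15·π_3 + 0.25·π_4
π_2 = 0.45·π_1 + 0.45·π_2 + 0.3·π_3 + 0.2·π_4
π_3 = 0.25·π_1 + 0.05·π_2 + 0.4·π_3 + 0.25·π_4
Solving with the normalization constraint gives π = (0.2010, 0.3615, 0.2091, 0.2284).
So the stationary probability of Tier 2 is 0.2010.

0.2010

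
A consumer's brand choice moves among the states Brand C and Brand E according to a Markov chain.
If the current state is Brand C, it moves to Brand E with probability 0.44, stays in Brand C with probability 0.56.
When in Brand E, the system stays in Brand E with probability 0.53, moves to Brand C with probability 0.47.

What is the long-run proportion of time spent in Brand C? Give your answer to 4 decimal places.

Let the stationary distribution be π with π = πP and π_1 + π_2 = 1.
π_1 = 0.56·π_1 + 0.47·π_2
Solving with the normalization constraint gives π = (0.5165, 0.4835).
So the stationary probability of Brand C is 0.5165.

0.5165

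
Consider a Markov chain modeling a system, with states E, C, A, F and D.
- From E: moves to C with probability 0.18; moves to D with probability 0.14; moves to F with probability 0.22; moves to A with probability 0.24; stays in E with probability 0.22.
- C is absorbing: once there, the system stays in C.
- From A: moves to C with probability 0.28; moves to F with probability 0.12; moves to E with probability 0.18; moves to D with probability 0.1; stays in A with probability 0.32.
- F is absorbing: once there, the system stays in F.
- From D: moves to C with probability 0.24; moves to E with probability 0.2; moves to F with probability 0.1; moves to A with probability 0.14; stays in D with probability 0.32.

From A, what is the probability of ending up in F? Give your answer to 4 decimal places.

0.3479

Let h(s) be the probability of absorption at F starting from transient state s. Then h(F) = 1 and h(C) = 0. By first-step analysis:
h(E) = 0.22·h(E) + 0.18·0 + 0.24·h(A) + 0.22·1 + 0.14·h(D)
h(A) = 0.18·h(E) + 0.28·0 + 0.32·h(A) + 0.12·1 + 0.1·h(D)
h(D) = 0.2·h(E) + 0.24·0 + 0.14·h(A) + 0.1·1 + 0.32·h(D)
Solving: h(E) = 0.4522, h(A) = 0.3479, h(D) = 0.3517.
Starting from A, the probability is 0.3479.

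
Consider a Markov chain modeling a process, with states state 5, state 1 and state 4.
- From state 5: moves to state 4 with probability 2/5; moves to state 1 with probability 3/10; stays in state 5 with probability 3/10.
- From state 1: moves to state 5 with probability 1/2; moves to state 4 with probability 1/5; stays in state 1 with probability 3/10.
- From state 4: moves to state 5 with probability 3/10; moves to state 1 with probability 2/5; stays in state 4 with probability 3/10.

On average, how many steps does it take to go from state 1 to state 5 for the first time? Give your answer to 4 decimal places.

Let t(s) be the expected number of steps to first reach state 5 from state s, with t(state 5) = 0. Conditioning on the first step:
t(state 1) = 1 + 0.3·t(state 1) + 0.2·t(state 4)
t(state 4) = 1 + 0.4·t(state 1) + 0.3·t(state 4)
Solving: t(state 1) = 2.1951, t(state 4) = 2.6829.
Expected steps from state 1 to state 5: 2.1951.

2.1951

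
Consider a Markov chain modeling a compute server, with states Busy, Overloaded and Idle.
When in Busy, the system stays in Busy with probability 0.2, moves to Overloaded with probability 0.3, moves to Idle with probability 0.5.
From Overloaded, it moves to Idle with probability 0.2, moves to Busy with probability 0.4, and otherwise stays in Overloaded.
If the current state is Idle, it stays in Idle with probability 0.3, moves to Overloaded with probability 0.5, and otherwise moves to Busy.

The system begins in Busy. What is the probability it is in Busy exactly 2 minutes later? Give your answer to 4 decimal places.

Sum over the intermediate state after 1 minute:
P = P(Busy→Busy)·P(Busy→Busy) + P(Busy→Overloaded)·P(Overloaded→Busy) + P(Busy→Idle)·P(Idle→Busy)
  = 0.2×0.2 + 0.3×0.4 + 0.5×0.2
  = 0.0400 + 0.1200 + 0.1000 = 0.2600

0.2600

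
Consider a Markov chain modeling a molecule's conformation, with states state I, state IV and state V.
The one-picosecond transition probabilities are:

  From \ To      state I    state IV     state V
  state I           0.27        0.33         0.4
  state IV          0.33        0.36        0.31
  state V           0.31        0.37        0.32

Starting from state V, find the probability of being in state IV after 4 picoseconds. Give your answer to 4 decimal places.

0.3543

Propagate the distribution vector 4 picoseconds from state V.
After 0 picoseconds: (0.0000, 0.0000, 1.0000)
After 1 picosecond: (0.3100, 0.3700, 0.3200)
After 2 picoseconds: (0.3050, 0.3539, 0.3411)
After 3 picoseconds: (0.3049, 0.3543, 0.3409)
After 4 picoseconds: (0.3049, 0.3543, 0.3408)
P(in state IV after 4 picoseconds) = 0.3543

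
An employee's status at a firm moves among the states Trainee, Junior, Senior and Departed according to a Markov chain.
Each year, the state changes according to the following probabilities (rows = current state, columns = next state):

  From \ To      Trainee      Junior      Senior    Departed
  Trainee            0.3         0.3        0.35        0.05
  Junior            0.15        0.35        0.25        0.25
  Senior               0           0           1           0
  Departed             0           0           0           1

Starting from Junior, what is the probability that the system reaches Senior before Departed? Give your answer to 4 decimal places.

0.5549

Let h(s) be the probability of absorption at Senior starting from transient state s. Then h(Senior) = 1 and h(Departed) = 0. By first-step analysis:
h(Trainee) = 0.3·h(Trainee) + 0.3·h(Junior) + 0.35·1 + 0.05·0
h(Junior) = 0.15·h(Trainee) + 0.35·h(Junior) + 0.25·1 + 0.25·0
Solving: h(Trainee) = 0.7378, h(Junior) = 0.5549.
Starting from Junior, the probability is 0.5549.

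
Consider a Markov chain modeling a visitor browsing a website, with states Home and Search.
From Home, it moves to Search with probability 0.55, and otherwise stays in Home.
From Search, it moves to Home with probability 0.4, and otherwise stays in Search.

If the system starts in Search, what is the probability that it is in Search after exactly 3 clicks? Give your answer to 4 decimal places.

Propagate the distribution vector 3 clicks from Search.
After 0 clicks: (0.0000, 1.0000)
After 1 click: (0.4000, 0.6000)
After 2 clicks: (0.4200, 0.5800)
After 3 clicks: (0.4210, 0.5790)
P(in Search after 3 clicks) = 0.5790

0.5790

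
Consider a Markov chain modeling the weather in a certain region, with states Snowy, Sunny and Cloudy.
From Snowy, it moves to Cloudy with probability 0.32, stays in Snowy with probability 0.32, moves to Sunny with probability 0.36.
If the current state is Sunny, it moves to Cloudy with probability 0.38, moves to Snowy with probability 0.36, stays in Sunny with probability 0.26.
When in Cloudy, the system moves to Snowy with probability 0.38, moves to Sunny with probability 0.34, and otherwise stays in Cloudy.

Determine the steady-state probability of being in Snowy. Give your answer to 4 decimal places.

0.3524

Let the stationary distribution be π with π = πP and π_1 + π_2 + π_3 = 1.
π_1 = 0.32·π_1 + 0.36·π_2 + 0.38·π_3
π_2 = 0.36·π_1 + 0.26·π_2 + 0.34·π_3
Solving with the normalization constraint gives π = (0.3524, 0.3213, 0.3262).
So the stationary probability of Snowy is 0.3524.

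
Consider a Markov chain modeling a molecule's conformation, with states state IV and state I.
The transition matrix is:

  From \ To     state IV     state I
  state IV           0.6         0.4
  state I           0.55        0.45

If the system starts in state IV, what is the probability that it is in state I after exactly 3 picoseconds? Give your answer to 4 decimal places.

0.4210

Propagate the distribution vector 3 picoseconds from state IV.
After 0 picoseconds: (1.0000, 0.0000)
After 1 picosecond: (0.6000, 0.4000)
After 2 picoseconds: (0.5800, 0.4200)
After 3 picoseconds: (0.5790, 0.4210)
P(in state I after 3 picoseconds) = 0.4210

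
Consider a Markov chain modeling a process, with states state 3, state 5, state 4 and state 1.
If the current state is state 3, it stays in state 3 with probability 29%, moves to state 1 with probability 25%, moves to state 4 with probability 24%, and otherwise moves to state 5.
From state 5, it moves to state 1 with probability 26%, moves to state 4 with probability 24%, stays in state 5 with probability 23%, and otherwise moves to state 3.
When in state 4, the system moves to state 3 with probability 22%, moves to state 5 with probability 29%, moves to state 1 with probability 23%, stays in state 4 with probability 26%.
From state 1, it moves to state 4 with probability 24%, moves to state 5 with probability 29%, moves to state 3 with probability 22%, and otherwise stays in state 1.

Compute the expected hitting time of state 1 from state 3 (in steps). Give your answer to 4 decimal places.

4.0404

Let t(s) be the expected number of steps to first reach state 1 from state s, with t(state 1) = 0. Conditioning on the first step:
t(state 3) = 1 + 0.29·t(state 3) + 0.22·t(state 5) + 0.24·t(state 4)
t(state 5) = 1 + 0.27·t(state 3) + 0.23·t(state 5) + 0.24·t(state 4)
t(state 4) = 1 + 0.22·t(state 3) + 0.29·t(state 5) + 0.26·t(state 4)
Solving: t(state 3) = 4.0404, t(state 5) = 3.9996, t(state 4) = 4.1200.
Expected steps from state 3 to state 1: 4.0404.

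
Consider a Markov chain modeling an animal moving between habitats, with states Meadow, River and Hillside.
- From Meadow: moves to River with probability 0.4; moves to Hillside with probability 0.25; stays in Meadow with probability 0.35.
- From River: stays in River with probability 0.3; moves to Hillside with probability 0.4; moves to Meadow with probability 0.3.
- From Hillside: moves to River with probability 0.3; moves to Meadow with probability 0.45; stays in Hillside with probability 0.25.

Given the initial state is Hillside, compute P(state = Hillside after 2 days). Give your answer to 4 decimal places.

Sum over the intermediate state after 1 day:
P = P(Hillside→Meadow)·P(Meadow→Hillside) + P(Hillside→River)·P(River→Hillside) + P(Hillside→Hillside)·P(Hillside→Hillside)
  = 0.45×0.25 + 0.3×0.4 + 0.25×0.25
  = 0.1125 + 0.1200 + 0.0625 = 0.2950

0.2950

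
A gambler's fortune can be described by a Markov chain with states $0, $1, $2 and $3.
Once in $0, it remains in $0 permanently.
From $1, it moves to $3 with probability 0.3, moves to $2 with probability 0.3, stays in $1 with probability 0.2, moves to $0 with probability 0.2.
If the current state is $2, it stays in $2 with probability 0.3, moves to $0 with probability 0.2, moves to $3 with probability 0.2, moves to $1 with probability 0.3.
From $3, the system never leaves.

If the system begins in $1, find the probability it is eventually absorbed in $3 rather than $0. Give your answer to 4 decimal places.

0.5745

Let h(s) be the probability of absorption at $3 starting from transient state s. Then h($3) = 1 and h($0) = 0. By first-step analysis:
h($1) = 0.2·0 + 0.2·h($1) + 0.3·h($2) + 0.3·1
h($2) = 0.2·0 + 0.3·h($1) + 0.3·h($2) + 0.2·1
Solving: h($1) = 0.5745, h($2) = 0.5319.
Starting from $1, the probability is 0.5745.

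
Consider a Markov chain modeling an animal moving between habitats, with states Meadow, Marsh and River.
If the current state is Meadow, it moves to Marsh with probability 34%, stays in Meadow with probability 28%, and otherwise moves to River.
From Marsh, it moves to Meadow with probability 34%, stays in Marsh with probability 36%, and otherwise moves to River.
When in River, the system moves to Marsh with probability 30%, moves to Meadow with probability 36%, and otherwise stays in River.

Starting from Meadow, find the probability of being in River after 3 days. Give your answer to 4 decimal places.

Propagate the distribution vector 3 days from Meadow.
After 0 days: (1.0000, 0.0000, 0.0000)
After 1 day: (0.2800, 0.3400, 0.3800)
After 2 days: (0.3308, 0.3316, 0.3376)
After 3 days: (0.3269, 0.3331, 0.3400)
P(in River after 3 days) = 0.3400

0.3400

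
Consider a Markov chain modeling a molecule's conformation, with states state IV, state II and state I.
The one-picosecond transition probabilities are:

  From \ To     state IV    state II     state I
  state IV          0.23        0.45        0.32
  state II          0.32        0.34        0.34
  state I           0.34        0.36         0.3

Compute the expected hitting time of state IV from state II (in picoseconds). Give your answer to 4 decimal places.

3.0624

Let t(s) be the expected number of picoseconds to first reach state IV from state s, with t(state IV) = 0. Conditioning on the first picosecond:
t(state II) = 1 + 0.34·t(state II) + 0.34·t(state I)
t(state I) = 1 + 0.36·t(state II) + 0.3·t(state I)
Solving: t(state II) = 3.0624, t(state I) = 3.0035.
Expected picoseconds from state II to state IV: 3.0624.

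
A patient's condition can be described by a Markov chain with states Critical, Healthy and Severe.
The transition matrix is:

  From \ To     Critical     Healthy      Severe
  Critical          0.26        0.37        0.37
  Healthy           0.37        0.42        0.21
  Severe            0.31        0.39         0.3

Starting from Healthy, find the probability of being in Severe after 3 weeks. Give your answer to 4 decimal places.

Propagate the distribution vector 3 weeks from Healthy.
After 0 weeks: (0.0000, 1.0000, 0.0000)
After 1 week: (0.3700, 0.4200, 0.2100)
After 2 weeks: (0.3167, 0.3952, 0.2881)
After 3 weeks: (0.3179, 0.3955, 0.2866)
P(in Severe after 3 weeks) = 0.2866

0.2866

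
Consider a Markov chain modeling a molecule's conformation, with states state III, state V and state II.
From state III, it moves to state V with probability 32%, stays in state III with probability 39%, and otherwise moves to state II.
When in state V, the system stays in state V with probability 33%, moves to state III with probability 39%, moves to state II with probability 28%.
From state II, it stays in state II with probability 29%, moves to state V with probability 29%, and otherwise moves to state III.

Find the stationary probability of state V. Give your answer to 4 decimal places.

Let the stationary distribution be π with π = πP and π_1 + π_2 + π_3 = 1.
π_1 = 0.39·π_1 + 0.39·π_2 + 0.42·π_3
π_2 = 0.32·π_1 + 0.33·π_2 + 0.29·π_3
Solving with the normalization constraint gives π = (0.3986, 0.3145, 0.2869).
So the stationary probability of state V is 0.3145.

0.3145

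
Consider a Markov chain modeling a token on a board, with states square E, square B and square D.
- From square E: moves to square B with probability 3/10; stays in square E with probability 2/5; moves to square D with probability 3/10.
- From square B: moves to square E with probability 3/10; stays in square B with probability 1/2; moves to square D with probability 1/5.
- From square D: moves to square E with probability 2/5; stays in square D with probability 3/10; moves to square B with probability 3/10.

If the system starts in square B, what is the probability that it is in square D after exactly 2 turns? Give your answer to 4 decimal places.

0.2500

Sum over the intermediate state after 1 turn:
P = P(square B→square E)·P(square E→square D) + P(square B→square B)·P(square B→square D) + P(square B→square D)·P(square D→square D)
  = 0.3×0.3 + 0.5×0.2 + 0.2×0.3
  = 0.0900 + 0.1000 + 0.0600 = 0.2500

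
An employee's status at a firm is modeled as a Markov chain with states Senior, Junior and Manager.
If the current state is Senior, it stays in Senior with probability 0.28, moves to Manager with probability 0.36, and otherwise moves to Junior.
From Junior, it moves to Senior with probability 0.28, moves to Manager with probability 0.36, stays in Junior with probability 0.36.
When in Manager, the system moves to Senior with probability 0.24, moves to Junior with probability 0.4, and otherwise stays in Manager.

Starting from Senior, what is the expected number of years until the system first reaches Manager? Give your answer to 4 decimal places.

2.7778

Let t(s) be the expected number of years to first reach Manager from state s, with t(Manager) = 0. Conditioning on the first year:
t(Senior) = 1 + 0.28·t(Senior) + 0.36·t(Junior)
t(Junior) = 1 + 0.28·t(Senior) + 0.36·t(Junior)
Solving: t(Senior) = 2.7778, t(Junior) = 2.7778.
Expected years from Senior to Manager: 2.7778.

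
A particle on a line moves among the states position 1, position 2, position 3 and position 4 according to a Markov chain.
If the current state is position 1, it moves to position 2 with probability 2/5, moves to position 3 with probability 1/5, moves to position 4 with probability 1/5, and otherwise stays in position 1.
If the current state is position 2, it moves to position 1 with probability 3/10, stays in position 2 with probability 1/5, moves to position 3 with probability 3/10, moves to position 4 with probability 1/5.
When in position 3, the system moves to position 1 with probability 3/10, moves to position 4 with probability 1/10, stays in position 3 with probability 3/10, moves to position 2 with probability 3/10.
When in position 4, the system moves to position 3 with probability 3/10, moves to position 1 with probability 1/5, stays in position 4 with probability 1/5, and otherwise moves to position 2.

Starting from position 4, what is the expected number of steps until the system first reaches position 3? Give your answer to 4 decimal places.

Let t(s) be the expected number of steps to first reach position 3 from state s, with t(position 3) = 0. Conditioning on the first step:
t(position 1) = 1 + 0.2·t(position 1) + 0.4·t(position 2) + 0.2·t(position 4)
t(position 2) = 1 + 0.3·t(position 1) + 0.2·t(position 2) + 0.2·t(position 4)
t(position 4) = 1 + 0.2·t(position 1) + 0.3·t(position 2) + 0.2·t(position 4)
Solving: t(position 1) = 3.9735, t(position 2) = 3.6424, t(position 4) = 3.6093.
Expected steps from position 4 to position 3: 3.6093.

3.6093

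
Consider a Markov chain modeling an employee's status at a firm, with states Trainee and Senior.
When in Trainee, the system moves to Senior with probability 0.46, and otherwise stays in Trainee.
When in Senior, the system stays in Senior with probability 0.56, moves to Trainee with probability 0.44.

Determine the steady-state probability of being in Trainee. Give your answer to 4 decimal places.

0.4889

Let the stationary distribution be π with π = πP and π_1 + π_2 = 1.
π_1 = 0.54·π_1 + 0.44·π_2
Solving with the normalization constraint gives π = (0.4889, 0.5111).
So the stationary probability of Trainee is 0.4889.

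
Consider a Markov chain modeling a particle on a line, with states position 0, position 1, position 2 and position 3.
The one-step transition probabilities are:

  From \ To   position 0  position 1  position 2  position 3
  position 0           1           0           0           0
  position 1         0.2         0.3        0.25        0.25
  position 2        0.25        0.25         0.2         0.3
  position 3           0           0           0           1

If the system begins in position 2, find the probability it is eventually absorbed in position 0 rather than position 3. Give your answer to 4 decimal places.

0.4523

Let h(s) be the probability of absorption at position 0 starting from transient state s. Then h(position 0) = 1 and h(position 3) = 0. By first-step analysis:
h(position 1) = 0.2·1 + 0.3·h(position 1) + 0.25·h(position 2) + 0.25·0
h(position 2) = 0.25·1 + 0.25·h(position 1) + 0.2·h(position 2) + 0.3·0
Solving: h(position 1) = 0.4472, h(position 2) = 0.4523.
Starting from position 2, the probability is 0.4523.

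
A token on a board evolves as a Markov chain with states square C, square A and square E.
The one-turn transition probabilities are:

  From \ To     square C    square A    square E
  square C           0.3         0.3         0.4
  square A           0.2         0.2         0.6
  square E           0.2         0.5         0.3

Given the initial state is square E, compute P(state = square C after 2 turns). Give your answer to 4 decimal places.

0.2200

Sum over the intermediate state after 1 turn:
P = P(square E→square C)·P(square C→square C) + P(square E→square A)·P(square A→square C) + P(square E→square E)·P(square E→square C)
  = 0.2×0.3 + 0.5×0.2 + 0.3×0.2
  = 0.0600 + 0.1000 + 0.0600 = 0.2200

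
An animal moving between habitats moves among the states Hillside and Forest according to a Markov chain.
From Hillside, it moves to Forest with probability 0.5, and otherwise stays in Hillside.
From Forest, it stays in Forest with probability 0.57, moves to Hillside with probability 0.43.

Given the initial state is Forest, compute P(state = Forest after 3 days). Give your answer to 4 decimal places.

Propagate the distribution vector 3 days from Forest.
After 0 days: (0.0000, 1.0000)
After 1 day: (0.4300, 0.5700)
After 2 days: (0.4601, 0.5399)
After 3 days: (0.4622, 0.5378)
P(in Forest after 3 days) = 0.5378

0.5378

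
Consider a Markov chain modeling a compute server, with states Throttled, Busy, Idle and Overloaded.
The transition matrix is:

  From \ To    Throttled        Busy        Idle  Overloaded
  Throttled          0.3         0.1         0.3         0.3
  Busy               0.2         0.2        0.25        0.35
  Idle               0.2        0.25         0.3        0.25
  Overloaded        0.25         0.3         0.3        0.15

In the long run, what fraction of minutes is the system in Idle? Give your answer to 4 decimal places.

Let the stationary distribution be π with π = πP and π_1 + π_2 + π_3 + π_4 = 1.
π_1 = 0.3·π_1 + 0.2·π_2 + 0.2·π_3 + 0.25·π_4
π_2 = 0.1·π_1 + 0.2·π_2 + 0.25·π_3 + 0.3·π_4
π_3 = 0.3·π_1 + 0.25·π_2 + 0.3·π_3 + 0.3·π_4
Solving with the normalization constraint gives π = (0.2365, 0.2166, 0.2892, 0.2577).
So the stationary probability of Idle is 0.2892.

0.2892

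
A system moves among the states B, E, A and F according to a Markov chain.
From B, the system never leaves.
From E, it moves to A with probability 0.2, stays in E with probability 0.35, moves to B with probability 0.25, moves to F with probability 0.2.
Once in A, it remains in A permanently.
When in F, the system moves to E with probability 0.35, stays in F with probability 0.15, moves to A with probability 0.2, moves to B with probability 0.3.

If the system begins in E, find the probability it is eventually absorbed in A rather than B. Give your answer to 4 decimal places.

0.4352

Let h(s) be the probability of absorption at A starting from transient state s. Then h(A) = 1 and h(B) = 0. By first-step analysis:
h(E) = 0.25·0 + 0.35·h(E) + 0.2·1 + 0.2·h(F)
h(F) = 0.3·0 + 0.35·h(E) + 0.2·1 + 0.15·h(F)
Solving: h(E) = 0.4352, h(F) = 0.4145.
Starting from E, the probability is 0.4352.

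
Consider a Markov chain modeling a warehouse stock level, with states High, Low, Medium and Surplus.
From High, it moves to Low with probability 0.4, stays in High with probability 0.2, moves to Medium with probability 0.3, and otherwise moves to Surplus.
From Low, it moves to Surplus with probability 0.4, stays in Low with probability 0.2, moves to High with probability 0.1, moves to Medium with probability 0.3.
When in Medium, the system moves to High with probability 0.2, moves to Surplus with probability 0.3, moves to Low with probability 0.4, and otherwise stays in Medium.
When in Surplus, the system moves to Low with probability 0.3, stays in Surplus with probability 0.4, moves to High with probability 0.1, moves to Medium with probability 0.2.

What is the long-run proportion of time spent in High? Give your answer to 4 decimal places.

0.1358

Let the stationary distribution be π with π = πP and π_1 + π_2 + π_3 + π_4 = 1.
π_1 = 0.2·π_1 + 0.1·π_2 + 0.2·π_3 + 0.1·π_4
π_2 = 0.4·π_1 + 0.2·π_2 + 0.4·π_3 + 0.3·π_4
π_3 = 0.3·π_1 + 0.3·π_2 + 0.1·π_3 + 0.2·π_4
Solving with the normalization constraint gives π = (0.1358, 0.3052, 0.2219, 0.3371).
So the stationary probability of High is 0.1358.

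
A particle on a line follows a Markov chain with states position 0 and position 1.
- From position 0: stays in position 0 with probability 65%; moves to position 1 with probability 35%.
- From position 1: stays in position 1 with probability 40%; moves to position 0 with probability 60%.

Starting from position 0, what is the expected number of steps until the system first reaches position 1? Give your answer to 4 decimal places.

Let t(s) be the expected number of steps to first reach position 1 from state s, with t(position 1) = 0. Conditioning on the first step:
t(position 0) = 1 + 0.65·t(position 0)
Solving: t(position 0) = 2.8571.
Expected steps from position 0 to position 1: 2.8571.

2.8571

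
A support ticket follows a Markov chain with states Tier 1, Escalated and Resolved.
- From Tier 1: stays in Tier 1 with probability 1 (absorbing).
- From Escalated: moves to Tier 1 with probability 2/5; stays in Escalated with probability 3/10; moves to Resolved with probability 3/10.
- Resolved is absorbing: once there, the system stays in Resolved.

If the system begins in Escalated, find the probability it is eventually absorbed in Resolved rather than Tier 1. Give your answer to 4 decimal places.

0.4286

Let h(s) be the probability of absorption at Resolved starting from transient state s. Then h(Resolved) = 1 and h(Tier 1) = 0. By first-step analysis:
h(Escalated) = 0.4·0 + 0.3·h(Escalated) + 0.3·1
Solving: h(Escalated) = 0.4286.
Starting from Escalated, the probability is 0.4286.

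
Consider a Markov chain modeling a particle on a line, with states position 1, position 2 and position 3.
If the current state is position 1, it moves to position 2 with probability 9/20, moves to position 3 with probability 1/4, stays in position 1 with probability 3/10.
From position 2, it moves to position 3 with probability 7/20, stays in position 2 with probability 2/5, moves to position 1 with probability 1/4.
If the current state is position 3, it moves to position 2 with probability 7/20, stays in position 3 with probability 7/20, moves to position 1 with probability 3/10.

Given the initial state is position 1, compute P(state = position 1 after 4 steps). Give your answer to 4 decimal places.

Propagate the distribution vector 4 steps from position 1.
After 0 steps: (1.0000, 0.0000, 0.0000)
After 1 step: (0.3000, 0.4500, 0.2500)
After 2 steps: (0.2775, 0.4025, 0.3200)
After 3 steps: (0.2799, 0.3979, 0.3223)
After 4 steps: (0.2801, 0.3979, 0.3220)
P(in position 1 after 4 steps) = 0.2801

0.2801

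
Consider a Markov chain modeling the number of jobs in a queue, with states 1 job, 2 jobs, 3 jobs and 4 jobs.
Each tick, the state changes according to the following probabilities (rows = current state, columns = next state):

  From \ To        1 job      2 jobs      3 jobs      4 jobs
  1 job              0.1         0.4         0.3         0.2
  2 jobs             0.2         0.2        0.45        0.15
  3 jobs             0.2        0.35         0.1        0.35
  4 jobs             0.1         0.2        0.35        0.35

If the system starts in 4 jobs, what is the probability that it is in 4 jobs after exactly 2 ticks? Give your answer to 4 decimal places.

0.2950

Propagate the distribution vector 2 ticks from 4 jobs.
After 0 ticks: (0.0000, 0.0000, 0.0000, 1.0000)
After 1 tick: (0.1000, 0.2000, 0.3500, 0.3500)
After 2 ticks: (0.1550, 0.2725, 0.2775, 0.2950)
P(in 4 jobs after 2 ticks) = 0.2950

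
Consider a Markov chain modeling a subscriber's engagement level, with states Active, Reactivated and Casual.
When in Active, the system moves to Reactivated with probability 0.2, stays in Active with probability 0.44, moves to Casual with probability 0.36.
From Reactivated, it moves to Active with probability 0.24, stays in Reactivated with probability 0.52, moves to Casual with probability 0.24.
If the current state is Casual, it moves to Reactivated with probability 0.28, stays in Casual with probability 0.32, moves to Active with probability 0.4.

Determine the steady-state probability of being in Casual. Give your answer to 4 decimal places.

0.3080

Let the stationary distribution be π with π = πP and π_1 + π_2 + π_3 = 1.
π_1 = 0.44·π_1 + 0.24·π_2 + 0.4·π_3
π_2 = 0.2·π_1 + 0.52·π_2 + 0.28·π_3
Solving with the normalization constraint gives π = (0.3616, 0.3304, 0.3080).
So the stationary probability of Casual is 0.3080.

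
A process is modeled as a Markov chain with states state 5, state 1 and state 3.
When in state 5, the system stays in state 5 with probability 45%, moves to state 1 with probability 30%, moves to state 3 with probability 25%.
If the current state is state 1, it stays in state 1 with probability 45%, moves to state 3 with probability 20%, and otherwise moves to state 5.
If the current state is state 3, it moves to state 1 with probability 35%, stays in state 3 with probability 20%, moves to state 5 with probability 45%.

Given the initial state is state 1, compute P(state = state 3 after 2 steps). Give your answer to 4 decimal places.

Sum over the intermediate state after 1 step:
P = P(state 1→state 5)·P(state 5→state 3) + P(state 1→state 1)·P(state 1→state 3) + P(state 1→state 3)·P(state 3→state 3)
  = 0.35×0.25 + 0.45×0.2 + 0.2×0.2
  = 0.0875 + 0.0900 + 0.0400 = 0.2175

0.2175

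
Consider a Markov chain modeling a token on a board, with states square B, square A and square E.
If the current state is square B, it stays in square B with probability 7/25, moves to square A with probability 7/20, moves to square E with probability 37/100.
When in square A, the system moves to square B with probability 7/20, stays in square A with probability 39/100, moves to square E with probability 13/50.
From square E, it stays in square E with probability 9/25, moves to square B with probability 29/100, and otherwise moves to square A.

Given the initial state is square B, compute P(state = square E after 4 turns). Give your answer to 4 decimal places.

Propagate the distribution vector 4 turns from square B.
After 0 turns: (1.0000, 0.0000, 0.0000)
After 1 turn: (0.2800, 0.3500, 0.3700)
After 2 turns: (0.3082, 0.3640, 0.3278)
After 3 turns: (0.3088, 0.3646, 0.3267)
After 4 turns: (0.3088, 0.3646, 0.3266)
P(in square E after 4 turns) = 0.3266

0.3266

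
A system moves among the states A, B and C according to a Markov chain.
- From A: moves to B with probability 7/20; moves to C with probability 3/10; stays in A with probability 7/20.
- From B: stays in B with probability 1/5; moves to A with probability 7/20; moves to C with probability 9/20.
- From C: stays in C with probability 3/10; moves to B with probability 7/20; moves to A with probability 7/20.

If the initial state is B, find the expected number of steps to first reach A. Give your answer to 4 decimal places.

2.8571

Let t(s) be the expected number of steps to first reach A from state s, with t(A) = 0. Conditioning on the first step:
t(B) = 1 + 0.2·t(B) + 0.45·t(C)
t(C) = 1 + 0.35·t(B) + 0.3·t(C)
Solving: t(B) = 2.8571, t(C) = 2.8571.
Expected steps from B to A: 2.8571.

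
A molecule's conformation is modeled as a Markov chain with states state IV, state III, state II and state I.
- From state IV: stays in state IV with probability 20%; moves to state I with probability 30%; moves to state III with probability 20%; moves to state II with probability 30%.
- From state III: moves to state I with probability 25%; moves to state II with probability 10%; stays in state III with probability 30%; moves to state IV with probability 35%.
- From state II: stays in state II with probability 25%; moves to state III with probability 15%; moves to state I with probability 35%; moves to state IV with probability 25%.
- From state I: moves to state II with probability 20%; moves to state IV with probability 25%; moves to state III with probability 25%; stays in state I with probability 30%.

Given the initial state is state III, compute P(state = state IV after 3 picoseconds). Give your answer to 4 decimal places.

Propagate the distribution vector 3 picoseconds from state III.
After 0 picoseconds: (0.0000, 1.0000, 0.0000, 0.0000)
After 1 picosecond: (0.3500, 0.3000, 0.1000, 0.2500)
After 2 picoseconds: (0.2625, 0.2375, 0.2100, 0.2900)
After 3 picoseconds: (0.2606, 0.2278, 0.2130, 0.2986)
P(in state IV after 3 picoseconds) = 0.2606

0.2606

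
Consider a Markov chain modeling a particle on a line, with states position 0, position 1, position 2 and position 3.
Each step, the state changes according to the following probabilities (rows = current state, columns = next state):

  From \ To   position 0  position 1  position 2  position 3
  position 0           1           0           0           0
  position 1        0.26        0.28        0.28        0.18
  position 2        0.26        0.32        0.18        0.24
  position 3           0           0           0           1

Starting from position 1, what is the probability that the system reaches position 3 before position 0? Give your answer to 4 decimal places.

Let h(s) be the probability of absorption at position 3 starting from transient state s. Then h(position 3) = 1 and h(position 0) = 0. By first-step analysis:
h(position 1) = 0.26·0 + 0.28·h(position 1) + 0.28·h(position 2) + 0.18·1
h(position 2) = 0.26·0 + 0.32·h(position 1) + 0.18·h(position 2) + 0.24·1
Solving: h(position 1) = 0.4289, h(position 2) = 0.4601.
Starting from position 1, the probability is 0.4289.

0.4289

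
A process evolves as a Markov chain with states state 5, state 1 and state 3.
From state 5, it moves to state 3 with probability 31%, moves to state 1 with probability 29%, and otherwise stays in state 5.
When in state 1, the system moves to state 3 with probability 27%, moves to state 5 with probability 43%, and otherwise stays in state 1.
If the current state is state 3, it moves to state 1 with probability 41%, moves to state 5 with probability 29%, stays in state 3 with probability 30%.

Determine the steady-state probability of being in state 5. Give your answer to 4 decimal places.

0.3775

Let the stationary distribution be π with π = πP and π_1 + π_2 + π_3 = 1.
π_1 = 0.4·π_1 + 0.43·π_2 + 0.29·π_3
π_2 = 0.29·π_1 + 0.3·π_2 + 0.41·π_3
Solving with the normalization constraint gives π = (0.3775, 0.3286, 0.2939).
So the stationary probability of state 5 is 0.3775.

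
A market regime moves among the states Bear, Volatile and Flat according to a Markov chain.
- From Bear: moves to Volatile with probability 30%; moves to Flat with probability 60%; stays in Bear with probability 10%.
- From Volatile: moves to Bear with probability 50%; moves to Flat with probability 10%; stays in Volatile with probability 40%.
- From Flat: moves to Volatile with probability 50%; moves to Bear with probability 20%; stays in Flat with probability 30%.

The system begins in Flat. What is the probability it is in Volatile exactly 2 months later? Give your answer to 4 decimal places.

Sum over the intermediate state after 1 month:
P = P(Flat→Bear)·P(Bear→Volatile) + P(Flat→Volatile)·P(Volatile→Volatile) + P(Flat→Flat)·P(Flat→Volatile)
  = 0.2×0.3 + 0.5×0.4 + 0.3×0.5
  = 0.0600 + 0.2000 + 0.1500 = 0.4100

0.4100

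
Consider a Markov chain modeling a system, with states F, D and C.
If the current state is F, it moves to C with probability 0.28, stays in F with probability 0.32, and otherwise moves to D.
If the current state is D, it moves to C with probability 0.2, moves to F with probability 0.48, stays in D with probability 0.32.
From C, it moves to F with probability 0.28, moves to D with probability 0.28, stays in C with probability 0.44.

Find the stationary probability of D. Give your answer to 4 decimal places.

0.3369

Let the stationary distribution be π with π = πP and π_1 + π_2 + π_3 = 1.
π_1 = 0.32·π_1 + 0.48·π_2 + 0.28·π_3
π_2 = 0.4·π_1 + 0.32·π_2 + 0.28·π_3
Solving with the normalization constraint gives π = (0.3619, 0.3369, 0.3012).
So the stationary probability of D is 0.3369.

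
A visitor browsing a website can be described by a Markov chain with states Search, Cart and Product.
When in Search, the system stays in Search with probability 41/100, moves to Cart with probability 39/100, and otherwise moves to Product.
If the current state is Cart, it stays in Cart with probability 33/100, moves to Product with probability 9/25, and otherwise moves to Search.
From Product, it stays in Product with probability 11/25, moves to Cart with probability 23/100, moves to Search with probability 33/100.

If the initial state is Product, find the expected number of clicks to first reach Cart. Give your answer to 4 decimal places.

Let t(s) be the expected number of clicks to first reach Cart from state s, with t(Cart) = 0. Conditioning on the first click:
t(Search) = 1 + 0.41·t(Search) + 0.2·t(Product)
t(Product) = 1 + 0.33·t(Search) + 0.44·t(Product)
Solving: t(Search) = 2.8744, t(Product) = 3.4796.
Expected clicks from Product to Cart: 3.4796.

3.4796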